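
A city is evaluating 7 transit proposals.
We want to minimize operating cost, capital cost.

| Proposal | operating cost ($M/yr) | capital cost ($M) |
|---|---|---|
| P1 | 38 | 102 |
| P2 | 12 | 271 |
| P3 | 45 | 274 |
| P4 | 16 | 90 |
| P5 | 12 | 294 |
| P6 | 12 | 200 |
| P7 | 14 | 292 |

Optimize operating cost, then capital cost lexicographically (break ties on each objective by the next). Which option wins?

First minimize operating cost: best is 12, kept {P2, P5, P6}.
Then minimize capital cost: best is 200, kept {P6}.

P6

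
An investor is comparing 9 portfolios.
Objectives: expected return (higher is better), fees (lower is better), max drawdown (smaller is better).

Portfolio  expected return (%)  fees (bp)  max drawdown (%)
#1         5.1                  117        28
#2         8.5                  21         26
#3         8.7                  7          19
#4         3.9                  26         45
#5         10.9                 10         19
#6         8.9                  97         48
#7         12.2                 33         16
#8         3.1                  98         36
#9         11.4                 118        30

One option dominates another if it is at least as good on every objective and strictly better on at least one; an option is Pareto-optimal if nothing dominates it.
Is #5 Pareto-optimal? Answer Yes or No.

Yes

#1: worse on expected return (5.1 vs 10.9).
#2: worse on expected return (8.5 vs 10.9).
#3: worse on expected return (8.7 vs 10.9).
#4: worse on expected return (3.9 vs 10.9).
#6: worse on expected return (8.9 vs 10.9).
#7: worse on fees (33 vs 10).
#8: worse on expected return (3.1 vs 10.9).
#9: worse on fees (118 vs 10).
No option is at least as good as #5 on every objective and strictly better on one.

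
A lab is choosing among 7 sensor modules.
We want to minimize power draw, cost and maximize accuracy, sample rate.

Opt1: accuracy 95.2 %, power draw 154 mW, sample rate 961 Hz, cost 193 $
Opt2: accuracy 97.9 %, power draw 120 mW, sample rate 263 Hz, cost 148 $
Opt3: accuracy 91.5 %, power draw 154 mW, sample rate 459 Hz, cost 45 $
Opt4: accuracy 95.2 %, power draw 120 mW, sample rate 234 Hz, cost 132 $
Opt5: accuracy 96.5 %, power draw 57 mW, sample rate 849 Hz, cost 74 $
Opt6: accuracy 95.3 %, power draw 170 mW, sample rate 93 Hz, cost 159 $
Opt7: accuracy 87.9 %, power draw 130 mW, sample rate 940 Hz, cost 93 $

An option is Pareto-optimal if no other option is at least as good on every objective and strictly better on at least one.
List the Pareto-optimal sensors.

Opt1: not dominated (best sample rate).
Opt2: not dominated (best accuracy).
Opt3: not dominated (best cost).
Opt4: dominated by Opt5 (accuracy 96.5≥95.2, power draw 57≤120, sample rate 849≥234, cost 74≤132).
Opt5: not dominated (best power draw).
Opt6: dominated by Opt2 (accuracy 97.9≥95.3, power draw 120≤170, sample rate 263≥93, cost 148≤159).
Opt7: not dominated.

Opt1, Opt2, Opt3, Opt5, Opt7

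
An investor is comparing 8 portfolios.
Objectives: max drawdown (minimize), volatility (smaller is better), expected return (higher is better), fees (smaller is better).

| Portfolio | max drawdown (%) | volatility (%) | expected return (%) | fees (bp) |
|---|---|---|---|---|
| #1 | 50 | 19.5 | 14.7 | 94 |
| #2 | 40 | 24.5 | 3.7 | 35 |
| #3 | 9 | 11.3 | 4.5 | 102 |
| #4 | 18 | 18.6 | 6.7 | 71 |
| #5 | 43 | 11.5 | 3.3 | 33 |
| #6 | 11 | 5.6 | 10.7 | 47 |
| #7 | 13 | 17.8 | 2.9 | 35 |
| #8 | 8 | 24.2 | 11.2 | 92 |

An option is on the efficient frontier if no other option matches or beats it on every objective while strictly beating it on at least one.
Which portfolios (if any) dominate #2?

#1: worse on max drawdown (50 vs 40).
#3: worse on fees (102 vs 35).
#4: worse on fees (71 vs 35).
#5: worse on max drawdown (43 vs 40).
#6: worse on fees (47 vs 35).
#7: worse on expected return (2.9 vs 3.7).
#8: worse on fees (92 vs 35).
No option dominates #2.

none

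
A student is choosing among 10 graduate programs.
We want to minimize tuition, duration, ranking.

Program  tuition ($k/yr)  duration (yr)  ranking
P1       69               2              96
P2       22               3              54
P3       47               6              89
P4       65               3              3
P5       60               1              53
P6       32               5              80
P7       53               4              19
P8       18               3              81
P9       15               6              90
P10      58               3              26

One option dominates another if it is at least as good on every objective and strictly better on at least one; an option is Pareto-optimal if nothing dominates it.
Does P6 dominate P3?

P6 vs P3: tuition 32≤47, duration 5≤6, ranking 80≤89 — P6 is at least as good on every objective with at least one strict improvement.

Yes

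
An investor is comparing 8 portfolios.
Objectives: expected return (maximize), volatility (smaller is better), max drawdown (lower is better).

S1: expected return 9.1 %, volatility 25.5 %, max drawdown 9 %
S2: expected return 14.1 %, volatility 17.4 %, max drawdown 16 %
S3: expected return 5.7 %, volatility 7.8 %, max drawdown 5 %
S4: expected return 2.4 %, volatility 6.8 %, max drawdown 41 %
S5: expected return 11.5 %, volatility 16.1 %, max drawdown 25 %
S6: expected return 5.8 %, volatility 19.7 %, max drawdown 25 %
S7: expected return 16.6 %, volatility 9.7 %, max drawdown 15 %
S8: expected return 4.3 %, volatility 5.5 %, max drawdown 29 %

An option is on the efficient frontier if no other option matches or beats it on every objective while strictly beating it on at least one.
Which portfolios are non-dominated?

S1: not dominated.
S2: dominated by S7 (expected return 16.6≥14.1, volatility 9.7≤17.4, max drawdown 15≤16).
S3: not dominated (best max drawdown).
S4: dominated by S8 (expected return 4.3≥2.4, volatility 5.5≤6.8, max drawdown 29≤41).
S5: dominated by S7 (expected return 16.6≥11.5, volatility 9.7≤16.1, max drawdown 15≤25).
S6: dominated by S2 (expected return 14.1≥5.8, volatility 17.4≤19.7, max drawdown 16≤25).
S7: not dominated (best expected return).
S8: not dominated (best volatility).

S1, S3, S7, S8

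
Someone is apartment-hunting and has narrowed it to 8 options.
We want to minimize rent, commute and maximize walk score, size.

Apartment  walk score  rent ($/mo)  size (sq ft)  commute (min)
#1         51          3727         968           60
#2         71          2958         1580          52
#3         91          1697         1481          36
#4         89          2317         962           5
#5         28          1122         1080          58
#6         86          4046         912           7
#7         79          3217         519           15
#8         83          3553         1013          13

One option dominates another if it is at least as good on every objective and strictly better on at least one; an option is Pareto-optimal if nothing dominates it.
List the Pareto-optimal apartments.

#2, #3, #4, #5, #8

#1: dominated by #2 (walk score 71≥51, rent 2958≤3727, size 1580≥968, commute 52≤60).
#2: not dominated (best size).
#3: not dominated (best walk score).
#4: not dominated (best commute).
#5: not dominated (best rent).
#6: dominated by #4 (walk score 89≥86, rent 2317≤4046, size 962≥912, commute 5≤7).
#7: dominated by #4 (walk score 89≥79, rent 2317≤3217, size 962≥519, commute 5≤15).
#8: not dominated.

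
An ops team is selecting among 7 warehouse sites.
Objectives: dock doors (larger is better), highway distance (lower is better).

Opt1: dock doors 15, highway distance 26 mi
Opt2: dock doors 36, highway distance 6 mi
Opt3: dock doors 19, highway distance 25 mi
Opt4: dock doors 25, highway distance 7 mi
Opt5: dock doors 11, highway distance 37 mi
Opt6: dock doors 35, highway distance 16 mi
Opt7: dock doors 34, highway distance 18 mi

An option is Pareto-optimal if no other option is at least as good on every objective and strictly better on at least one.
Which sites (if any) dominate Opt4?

Opt2

Opt2: dock doors 36≥25, highway distance 6≤7 — dominates Opt4.
Others (Opt1, Opt3, Opt5, Opt6, Opt7) are each worse than Opt4 on at least one objective.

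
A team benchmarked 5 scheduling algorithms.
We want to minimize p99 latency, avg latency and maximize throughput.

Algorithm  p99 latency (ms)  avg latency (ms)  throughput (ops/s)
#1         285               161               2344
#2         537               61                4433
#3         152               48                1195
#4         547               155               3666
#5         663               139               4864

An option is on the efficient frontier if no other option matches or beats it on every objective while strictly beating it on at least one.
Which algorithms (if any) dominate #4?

#2: p99 latency 537≤547, avg latency 61≤155, throughput 4433≥3666 — dominates #4.
Others (#1, #3, #5) are each worse than #4 on at least one objective.

#2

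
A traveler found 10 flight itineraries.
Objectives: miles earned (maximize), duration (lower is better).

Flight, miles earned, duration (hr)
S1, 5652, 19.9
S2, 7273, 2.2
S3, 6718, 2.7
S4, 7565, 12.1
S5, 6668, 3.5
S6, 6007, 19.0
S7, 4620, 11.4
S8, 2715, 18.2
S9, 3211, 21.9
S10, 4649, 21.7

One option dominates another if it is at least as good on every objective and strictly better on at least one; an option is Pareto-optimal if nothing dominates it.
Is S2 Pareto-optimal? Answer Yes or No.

Yes

S1: worse on miles earned (5652 vs 7273).
S3: worse on miles earned (6718 vs 7273).
S4: worse on duration (12.1 vs 2.2).
S5: worse on miles earned (6668 vs 7273).
S6: worse on miles earned (6007 vs 7273).
S7: worse on miles earned (4620 vs 7273).
S8: worse on miles earned (2715 vs 7273).
S9: worse on miles earned (3211 vs 7273).
S10: worse on miles earned (4649 vs 7273).
No option is at least as good as S2 on every objective and strictly better on one.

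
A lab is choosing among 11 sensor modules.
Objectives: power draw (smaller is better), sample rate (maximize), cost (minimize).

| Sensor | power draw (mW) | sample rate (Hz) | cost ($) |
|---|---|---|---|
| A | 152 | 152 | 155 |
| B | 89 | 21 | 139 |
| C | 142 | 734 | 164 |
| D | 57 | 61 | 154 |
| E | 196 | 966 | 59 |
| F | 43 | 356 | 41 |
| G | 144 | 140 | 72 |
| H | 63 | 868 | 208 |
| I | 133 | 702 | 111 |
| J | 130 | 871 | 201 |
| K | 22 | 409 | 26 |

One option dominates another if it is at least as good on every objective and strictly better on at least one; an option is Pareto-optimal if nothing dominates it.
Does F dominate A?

F vs A: power draw 43≤152, sample rate 356≥152, cost 41≤155 — F is at least as good on every objective with at least one strict improvement.

Yes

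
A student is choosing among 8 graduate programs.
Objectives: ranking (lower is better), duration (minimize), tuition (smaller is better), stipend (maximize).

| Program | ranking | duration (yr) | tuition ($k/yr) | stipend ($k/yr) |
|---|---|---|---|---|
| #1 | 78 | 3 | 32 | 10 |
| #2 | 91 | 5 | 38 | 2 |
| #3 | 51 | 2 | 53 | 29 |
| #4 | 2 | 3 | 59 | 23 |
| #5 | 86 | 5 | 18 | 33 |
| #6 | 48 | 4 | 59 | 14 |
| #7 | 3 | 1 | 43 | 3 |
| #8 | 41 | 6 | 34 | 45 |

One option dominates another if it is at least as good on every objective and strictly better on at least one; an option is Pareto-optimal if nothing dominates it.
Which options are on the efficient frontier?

#1, #3, #4, #5, #7, #8

#1: not dominated.
#2: dominated by #1 (ranking 78≤91, duration 3≤5, tuition 32≤38, stipend 10≥2).
#3: not dominated.
#4: not dominated (best ranking).
#5: not dominated (best tuition).
#6: dominated by #4 (ranking 2≤48, duration 3≤4, tuition 59≤59, stipend 23≥14).
#7: not dominated (best duration).
#8: not dominated (best stipend).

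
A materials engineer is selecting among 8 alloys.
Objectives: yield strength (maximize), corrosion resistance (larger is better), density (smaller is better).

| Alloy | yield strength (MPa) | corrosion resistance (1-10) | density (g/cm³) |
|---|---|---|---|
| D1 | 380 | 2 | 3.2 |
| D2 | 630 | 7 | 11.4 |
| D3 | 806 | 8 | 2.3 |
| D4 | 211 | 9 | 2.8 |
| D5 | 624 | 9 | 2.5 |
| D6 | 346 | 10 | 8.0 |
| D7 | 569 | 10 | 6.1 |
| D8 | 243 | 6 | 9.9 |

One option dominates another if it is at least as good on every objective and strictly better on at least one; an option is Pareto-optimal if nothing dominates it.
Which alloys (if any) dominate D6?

D7: yield strength 569≥346, corrosion resistance 10≥10, density 6.1≤8.0 — dominates D6.
Others (D1, D2, D3, D4, D5, D8) are each worse than D6 on at least one objective.

D7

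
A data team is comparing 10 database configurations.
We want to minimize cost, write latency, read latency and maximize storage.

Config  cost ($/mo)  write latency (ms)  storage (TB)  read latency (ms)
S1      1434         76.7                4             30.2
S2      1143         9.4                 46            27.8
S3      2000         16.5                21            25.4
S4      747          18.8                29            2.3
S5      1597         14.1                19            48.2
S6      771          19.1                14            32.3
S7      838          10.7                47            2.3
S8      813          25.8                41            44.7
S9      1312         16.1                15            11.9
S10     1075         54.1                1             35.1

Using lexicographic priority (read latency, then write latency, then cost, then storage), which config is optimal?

S7

First minimize read latency: best is 2.3, kept {S4, S7}.
Then minimize write latency: best is 10.7, kept {S7}.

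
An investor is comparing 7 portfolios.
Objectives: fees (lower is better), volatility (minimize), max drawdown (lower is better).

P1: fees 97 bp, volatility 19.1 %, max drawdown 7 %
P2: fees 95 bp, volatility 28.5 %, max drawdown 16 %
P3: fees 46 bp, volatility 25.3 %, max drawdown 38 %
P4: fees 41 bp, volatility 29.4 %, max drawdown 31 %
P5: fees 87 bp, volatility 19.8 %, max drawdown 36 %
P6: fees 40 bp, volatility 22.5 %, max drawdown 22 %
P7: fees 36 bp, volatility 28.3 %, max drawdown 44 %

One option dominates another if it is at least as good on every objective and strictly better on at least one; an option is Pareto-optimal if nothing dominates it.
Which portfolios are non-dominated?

P1: not dominated (best volatility).
P2: not dominated.
P3: dominated by P6 (fees 40≤46, volatility 22.5≤25.3, max drawdown 22≤38).
P4: dominated by P6 (fees 40≤41, volatility 22.5≤29.4, max drawdown 22≤31).
P5: not dominated.
P6: not dominated.
P7: not dominated (best fees).

P1, P2, P5, P6, P7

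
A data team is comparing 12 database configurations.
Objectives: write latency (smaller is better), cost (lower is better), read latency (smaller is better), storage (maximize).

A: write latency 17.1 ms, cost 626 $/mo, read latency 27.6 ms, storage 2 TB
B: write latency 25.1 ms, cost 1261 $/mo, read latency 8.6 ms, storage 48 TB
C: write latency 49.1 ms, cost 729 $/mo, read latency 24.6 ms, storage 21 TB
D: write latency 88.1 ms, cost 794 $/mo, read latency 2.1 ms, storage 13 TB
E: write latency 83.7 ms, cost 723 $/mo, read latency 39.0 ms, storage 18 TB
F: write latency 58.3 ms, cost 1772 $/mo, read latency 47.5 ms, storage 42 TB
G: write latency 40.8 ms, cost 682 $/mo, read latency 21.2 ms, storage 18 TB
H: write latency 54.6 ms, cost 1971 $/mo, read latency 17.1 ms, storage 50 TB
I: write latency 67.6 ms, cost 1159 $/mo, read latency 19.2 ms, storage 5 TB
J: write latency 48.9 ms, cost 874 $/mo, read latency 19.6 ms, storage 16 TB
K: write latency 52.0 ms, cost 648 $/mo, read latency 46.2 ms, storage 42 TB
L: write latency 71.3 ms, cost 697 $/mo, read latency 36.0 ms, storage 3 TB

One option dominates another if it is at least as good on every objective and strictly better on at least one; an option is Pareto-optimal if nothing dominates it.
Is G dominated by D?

D vs G: D is worse on write latency (88.1 vs 40.8), so it does not dominate G.

No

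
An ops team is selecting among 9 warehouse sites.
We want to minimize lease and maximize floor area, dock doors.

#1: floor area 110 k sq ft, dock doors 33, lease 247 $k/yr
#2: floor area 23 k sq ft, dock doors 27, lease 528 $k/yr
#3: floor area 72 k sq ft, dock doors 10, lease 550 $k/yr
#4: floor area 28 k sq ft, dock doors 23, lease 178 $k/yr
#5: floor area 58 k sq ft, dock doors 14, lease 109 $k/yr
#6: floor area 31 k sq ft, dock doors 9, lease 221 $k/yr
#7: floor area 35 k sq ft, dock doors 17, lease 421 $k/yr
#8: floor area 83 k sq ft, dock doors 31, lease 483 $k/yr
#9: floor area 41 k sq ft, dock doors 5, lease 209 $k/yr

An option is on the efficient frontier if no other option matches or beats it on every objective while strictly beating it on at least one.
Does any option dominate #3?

Yes

#1 vs #3: floor area 110≥72, dock doors 33≥10, lease 247≤550 — #1 is at least as good on every objective and strictly better on at least one, so #1 dominates #3.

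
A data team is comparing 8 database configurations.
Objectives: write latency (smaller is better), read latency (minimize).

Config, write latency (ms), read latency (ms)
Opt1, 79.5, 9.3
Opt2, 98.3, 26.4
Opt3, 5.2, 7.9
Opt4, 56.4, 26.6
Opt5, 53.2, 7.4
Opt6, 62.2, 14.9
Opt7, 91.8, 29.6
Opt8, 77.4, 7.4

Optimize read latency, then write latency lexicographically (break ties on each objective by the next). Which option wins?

Opt5

First minimize read latency: best is 7.4, kept {Opt5, Opt8}.
Then minimize write latency: best is 53.2, kept {Opt5}.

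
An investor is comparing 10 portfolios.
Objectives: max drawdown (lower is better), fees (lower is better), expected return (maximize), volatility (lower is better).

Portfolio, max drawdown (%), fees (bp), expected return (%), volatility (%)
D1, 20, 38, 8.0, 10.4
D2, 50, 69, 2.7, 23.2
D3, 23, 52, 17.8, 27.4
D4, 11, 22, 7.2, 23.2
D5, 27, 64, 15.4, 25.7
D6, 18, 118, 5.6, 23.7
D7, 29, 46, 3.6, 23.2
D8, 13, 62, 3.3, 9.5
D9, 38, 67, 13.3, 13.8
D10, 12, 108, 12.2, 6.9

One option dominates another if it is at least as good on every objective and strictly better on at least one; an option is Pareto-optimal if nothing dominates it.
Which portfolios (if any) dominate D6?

D4, D10

D4: max drawdown 11≤18, fees 22≤118, expected return 7.2≥5.6, volatility 23.2≤23.7 — dominates D6.
D10: max drawdown 12≤18, fees 108≤118, expected return 12.2≥5.6, volatility 6.9≤23.7 — dominates D6.
Others (D1, D2, D3, D5, D7, D8, D9) are each worse than D6 on at least one objective.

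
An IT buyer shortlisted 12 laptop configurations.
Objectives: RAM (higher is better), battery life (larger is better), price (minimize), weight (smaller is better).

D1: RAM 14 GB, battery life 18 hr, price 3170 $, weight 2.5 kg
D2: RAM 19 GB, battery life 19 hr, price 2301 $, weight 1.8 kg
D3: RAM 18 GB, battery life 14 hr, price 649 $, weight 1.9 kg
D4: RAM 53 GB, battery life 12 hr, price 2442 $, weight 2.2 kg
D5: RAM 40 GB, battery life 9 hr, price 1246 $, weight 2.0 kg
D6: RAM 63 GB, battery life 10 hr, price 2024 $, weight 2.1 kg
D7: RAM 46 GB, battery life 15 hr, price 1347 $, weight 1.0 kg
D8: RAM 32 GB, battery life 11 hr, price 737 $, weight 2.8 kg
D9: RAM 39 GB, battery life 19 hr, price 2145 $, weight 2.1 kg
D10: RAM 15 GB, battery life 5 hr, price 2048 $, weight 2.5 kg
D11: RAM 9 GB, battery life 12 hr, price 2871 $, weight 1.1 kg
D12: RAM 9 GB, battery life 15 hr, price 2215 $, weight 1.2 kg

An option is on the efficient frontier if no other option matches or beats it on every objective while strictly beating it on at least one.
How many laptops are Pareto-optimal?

8

D1: dominated by D2 (RAM 19≥14, battery life 19≥18, price 2301≤3170, weight 1.8≤2.5).
D2: not dominated.
D3: not dominated (best price).
D4: not dominated.
D5: not dominated.
D6: not dominated (best RAM).
D7: not dominated (best weight).
D8: not dominated.
D9: not dominated.
D10: dominated by D3 (RAM 18≥15, battery life 14≥5, price 649≤2048, weight 1.9≤2.5).
D11: dominated by D7 (RAM 46≥9, battery life 15≥12, price 1347≤2871, weight 1.0≤1.1).
D12: dominated by D7 (RAM 46≥9, battery life 15≥15, price 1347≤2215, weight 1.0≤1.2).
Pareto-optimal: D2, D3, D4, D5, D6, D7, D8, D9 → 8.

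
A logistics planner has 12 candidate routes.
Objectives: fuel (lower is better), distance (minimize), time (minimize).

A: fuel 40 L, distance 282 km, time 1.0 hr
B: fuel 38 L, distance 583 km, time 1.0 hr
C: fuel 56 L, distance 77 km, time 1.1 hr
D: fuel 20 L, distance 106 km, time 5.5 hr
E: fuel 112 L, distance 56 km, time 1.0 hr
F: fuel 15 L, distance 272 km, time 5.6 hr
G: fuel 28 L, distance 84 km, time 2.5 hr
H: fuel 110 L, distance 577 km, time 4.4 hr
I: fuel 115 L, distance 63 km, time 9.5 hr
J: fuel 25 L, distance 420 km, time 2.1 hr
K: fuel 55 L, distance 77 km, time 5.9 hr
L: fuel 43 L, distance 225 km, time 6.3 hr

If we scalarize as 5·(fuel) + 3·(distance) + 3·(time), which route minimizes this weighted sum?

G

A: 5·40 + 3·282 + 3·1.0 = 1049.0
B: 5·38 + 3·583 + 3·1.0 = 1942.0
C: 5·56 + 3·77 + 3·1.1 = 514.3
D: 5·20 + 3·106 + 3·5.5 = 434.5
E: 5·112 + 3·56 + 3·1.0 = 731.0
F: 5·15 + 3·272 + 3·5.6 = 907.8
G: 5·28 + 3·84 + 3·2.5 = 399.5
H: 5·110 + 3·577 + 3·4.4 = 2294.2
I: 5·115 + 3·63 + 3·9.5 = 792.5
J: 5·25 + 3·420 + 3·2.1 = 1391.3
K: 5·55 + 3·77 + 3·5.9 = 523.7
L: 5·43 + 3·225 + 3·6.3 = 908.9
Lowest: G at 399.5.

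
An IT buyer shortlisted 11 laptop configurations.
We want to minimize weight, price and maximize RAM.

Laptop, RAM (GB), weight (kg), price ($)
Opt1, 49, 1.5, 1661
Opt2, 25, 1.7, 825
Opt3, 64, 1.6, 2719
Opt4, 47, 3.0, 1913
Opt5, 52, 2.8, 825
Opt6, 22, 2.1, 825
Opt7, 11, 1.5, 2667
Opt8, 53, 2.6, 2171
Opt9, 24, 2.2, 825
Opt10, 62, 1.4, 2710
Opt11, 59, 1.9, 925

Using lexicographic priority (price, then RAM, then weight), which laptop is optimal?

First minimize price: best is 825, kept {Opt2, Opt5, Opt6, Opt9}.
Then maximize RAM: best is 52, kept {Opt5}.

Opt5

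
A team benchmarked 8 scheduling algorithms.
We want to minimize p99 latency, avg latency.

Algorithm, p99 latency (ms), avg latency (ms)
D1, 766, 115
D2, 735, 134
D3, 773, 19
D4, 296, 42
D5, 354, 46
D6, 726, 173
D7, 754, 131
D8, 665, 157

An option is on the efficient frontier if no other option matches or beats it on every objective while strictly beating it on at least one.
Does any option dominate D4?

D1: worse on p99 latency (766 vs 296).
D2: worse on p99 latency (735 vs 296).
D3: worse on p99 latency (773 vs 296).
D5: worse on p99 latency (354 vs 296).
D6: worse on p99 latency (726 vs 296).
D7: worse on p99 latency (754 vs 296).
D8: worse on p99 latency (665 vs 296).
No option is at least as good as D4 on every objective and strictly better on one.

No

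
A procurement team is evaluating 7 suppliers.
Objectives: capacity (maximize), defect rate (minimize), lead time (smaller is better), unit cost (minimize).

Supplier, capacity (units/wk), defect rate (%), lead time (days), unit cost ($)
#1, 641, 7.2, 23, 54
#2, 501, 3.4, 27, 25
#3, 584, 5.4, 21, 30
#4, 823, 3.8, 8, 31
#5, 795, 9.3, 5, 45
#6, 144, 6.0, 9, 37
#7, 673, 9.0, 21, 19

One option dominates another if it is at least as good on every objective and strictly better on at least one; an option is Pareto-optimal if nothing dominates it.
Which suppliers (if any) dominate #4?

none

#1: worse on capacity (641 vs 823).
#2: worse on capacity (501 vs 823).
#3: worse on capacity (584 vs 823).
#5: worse on capacity (795 vs 823).
#6: worse on capacity (144 vs 823).
#7: worse on capacity (673 vs 823).
No option dominates #4.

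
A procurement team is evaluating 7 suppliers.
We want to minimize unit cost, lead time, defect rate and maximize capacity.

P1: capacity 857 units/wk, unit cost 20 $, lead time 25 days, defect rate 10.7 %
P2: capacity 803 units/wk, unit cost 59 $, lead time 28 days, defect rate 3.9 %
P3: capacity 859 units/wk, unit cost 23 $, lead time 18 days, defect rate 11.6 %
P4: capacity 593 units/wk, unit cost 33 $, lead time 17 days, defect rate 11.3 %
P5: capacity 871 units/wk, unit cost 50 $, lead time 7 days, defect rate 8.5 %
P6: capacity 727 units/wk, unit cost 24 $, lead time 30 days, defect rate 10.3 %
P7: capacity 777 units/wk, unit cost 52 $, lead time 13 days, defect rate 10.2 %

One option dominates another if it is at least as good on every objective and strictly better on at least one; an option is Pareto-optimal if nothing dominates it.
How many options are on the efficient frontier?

P1: not dominated (best unit cost).
P2: not dominated (best defect rate).
P3: not dominated.
P4: not dominated.
P5: not dominated (best capacity).
P6: not dominated.
P7: dominated by P5 (capacity 871≥777, unit cost 50≤52, lead time 7≤13, defect rate 8.5≤10.2).
Pareto-optimal: P1, P2, P3, P4, P5, P6 → 6.

6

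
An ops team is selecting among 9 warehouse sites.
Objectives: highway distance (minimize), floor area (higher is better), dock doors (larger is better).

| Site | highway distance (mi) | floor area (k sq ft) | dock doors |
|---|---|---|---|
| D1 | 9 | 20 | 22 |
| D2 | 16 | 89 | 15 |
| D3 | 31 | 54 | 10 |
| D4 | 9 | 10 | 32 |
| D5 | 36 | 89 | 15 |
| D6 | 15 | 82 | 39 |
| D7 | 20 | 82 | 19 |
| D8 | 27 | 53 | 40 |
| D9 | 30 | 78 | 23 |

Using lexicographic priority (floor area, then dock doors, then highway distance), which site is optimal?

D2

First maximize floor area: best is 89, kept {D2, D5}.
Then maximize dock doors: best is 15, kept {D2, D5}.
Then minimize highway distance: best is 16, kept {D2}.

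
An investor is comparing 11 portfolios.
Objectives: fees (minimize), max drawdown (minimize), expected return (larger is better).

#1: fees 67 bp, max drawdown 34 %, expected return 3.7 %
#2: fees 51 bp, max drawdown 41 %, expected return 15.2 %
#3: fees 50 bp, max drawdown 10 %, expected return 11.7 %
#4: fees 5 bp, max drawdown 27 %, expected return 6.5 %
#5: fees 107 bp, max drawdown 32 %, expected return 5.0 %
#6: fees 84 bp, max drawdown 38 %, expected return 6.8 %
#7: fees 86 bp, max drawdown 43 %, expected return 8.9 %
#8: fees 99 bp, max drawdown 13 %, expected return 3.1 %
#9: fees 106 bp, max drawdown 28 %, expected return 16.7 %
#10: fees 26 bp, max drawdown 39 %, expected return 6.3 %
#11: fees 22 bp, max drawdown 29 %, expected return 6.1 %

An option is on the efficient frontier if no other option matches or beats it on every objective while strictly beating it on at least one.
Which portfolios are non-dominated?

#2, #3, #4, #9

#1: dominated by #3 (fees 50≤67, max drawdown 10≤34, expected return 11.7≥3.7).
#2: not dominated.
#3: not dominated (best max drawdown).
#4: not dominated (best fees).
#5: dominated by #3 (fees 50≤107, max drawdown 10≤32, expected return 11.7≥5.0).
#6: dominated by #3 (fees 50≤84, max drawdown 10≤38, expected return 11.7≥6.8).
#7: dominated by #2 (fees 51≤86, max drawdown 41≤43, expected return 15.2≥8.9).
#8: dominated by #3 (fees 50≤99, max drawdown 10≤13, expected return 11.7≥3.1).
#9: not dominated (best expected return).
#10: dominated by #4 (fees 5≤26, max drawdown 27≤39, expected return 6.5≥6.3).
#11: dominated by #4 (fees 5≤22, max drawdown 27≤29, expected return 6.5≥6.1).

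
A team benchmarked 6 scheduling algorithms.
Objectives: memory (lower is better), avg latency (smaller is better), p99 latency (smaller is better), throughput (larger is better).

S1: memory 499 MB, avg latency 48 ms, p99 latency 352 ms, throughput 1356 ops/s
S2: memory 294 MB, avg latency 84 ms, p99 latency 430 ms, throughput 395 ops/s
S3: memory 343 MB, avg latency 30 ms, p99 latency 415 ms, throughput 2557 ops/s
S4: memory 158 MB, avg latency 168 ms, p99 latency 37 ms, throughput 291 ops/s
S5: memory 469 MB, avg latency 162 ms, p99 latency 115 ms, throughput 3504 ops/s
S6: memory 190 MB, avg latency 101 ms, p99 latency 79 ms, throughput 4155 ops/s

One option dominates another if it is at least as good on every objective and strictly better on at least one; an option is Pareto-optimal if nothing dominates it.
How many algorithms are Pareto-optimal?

5

S1: not dominated.
S2: not dominated.
S3: not dominated (best avg latency).
S4: not dominated (best memory).
S5: dominated by S6 (memory 190≤469, avg latency 101≤162, p99 latency 79≤115, throughput 4155≥3504).
S6: not dominated (best throughput).
Pareto-optimal: S1, S2, S3, S4, S6 → 5.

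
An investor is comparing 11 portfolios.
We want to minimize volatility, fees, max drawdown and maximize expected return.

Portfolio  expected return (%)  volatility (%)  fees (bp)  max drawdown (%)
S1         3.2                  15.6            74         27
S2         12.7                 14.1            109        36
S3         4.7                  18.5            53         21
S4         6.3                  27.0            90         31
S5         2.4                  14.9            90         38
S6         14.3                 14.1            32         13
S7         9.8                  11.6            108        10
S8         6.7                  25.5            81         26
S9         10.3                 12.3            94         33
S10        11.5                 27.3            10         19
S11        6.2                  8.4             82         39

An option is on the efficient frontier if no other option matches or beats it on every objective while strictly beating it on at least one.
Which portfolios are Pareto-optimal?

S1: dominated by S6 (expected return 14.3≥3.2, volatility 14.1≤15.6, fees 32≤74, max drawdown 13≤27).
S2: dominated by S6 (expected return 14.3≥12.7, volatility 14.1≤14.1, fees 32≤109, max drawdown 13≤36).
S3: dominated by S6 (expected return 14.3≥4.7, volatility 14.1≤18.5, fees 32≤53, max drawdown 13≤21).
S4: dominated by S6 (expected return 14.3≥6.3, volatility 14.1≤27.0, fees 32≤90, max drawdown 13≤31).
S5: dominated by S6 (expected return 14.3≥2.4, volatility 14.1≤14.9, fees 32≤90, max drawdown 13≤38).
S6: not dominated (best expected return).
S7: not dominated (best max drawdown).
S8: dominated by S6 (expected return 14.3≥6.7, volatility 14.1≤25.5, fees 32≤81, max drawdown 13≤26).
S9: not dominated.
S10: not dominated (best fees).
S11: not dominated (best volatility).

S6, S7, S9, S10, S11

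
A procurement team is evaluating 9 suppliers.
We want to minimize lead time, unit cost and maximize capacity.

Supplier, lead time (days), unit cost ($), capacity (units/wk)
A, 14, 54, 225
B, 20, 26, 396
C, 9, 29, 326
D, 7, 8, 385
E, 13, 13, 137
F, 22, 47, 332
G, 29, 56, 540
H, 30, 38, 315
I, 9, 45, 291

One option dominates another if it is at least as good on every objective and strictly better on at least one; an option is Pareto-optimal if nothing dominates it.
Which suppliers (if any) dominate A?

C, D, I

C: lead time 9≤14, unit cost 29≤54, capacity 326≥225 — dominates A.
D: lead time 7≤14, unit cost 8≤54, capacity 385≥225 — dominates A.
I: lead time 9≤14, unit cost 45≤54, capacity 291≥225 — dominates A.
Others (B, E, F, G, H) are each worse than A on at least one objective.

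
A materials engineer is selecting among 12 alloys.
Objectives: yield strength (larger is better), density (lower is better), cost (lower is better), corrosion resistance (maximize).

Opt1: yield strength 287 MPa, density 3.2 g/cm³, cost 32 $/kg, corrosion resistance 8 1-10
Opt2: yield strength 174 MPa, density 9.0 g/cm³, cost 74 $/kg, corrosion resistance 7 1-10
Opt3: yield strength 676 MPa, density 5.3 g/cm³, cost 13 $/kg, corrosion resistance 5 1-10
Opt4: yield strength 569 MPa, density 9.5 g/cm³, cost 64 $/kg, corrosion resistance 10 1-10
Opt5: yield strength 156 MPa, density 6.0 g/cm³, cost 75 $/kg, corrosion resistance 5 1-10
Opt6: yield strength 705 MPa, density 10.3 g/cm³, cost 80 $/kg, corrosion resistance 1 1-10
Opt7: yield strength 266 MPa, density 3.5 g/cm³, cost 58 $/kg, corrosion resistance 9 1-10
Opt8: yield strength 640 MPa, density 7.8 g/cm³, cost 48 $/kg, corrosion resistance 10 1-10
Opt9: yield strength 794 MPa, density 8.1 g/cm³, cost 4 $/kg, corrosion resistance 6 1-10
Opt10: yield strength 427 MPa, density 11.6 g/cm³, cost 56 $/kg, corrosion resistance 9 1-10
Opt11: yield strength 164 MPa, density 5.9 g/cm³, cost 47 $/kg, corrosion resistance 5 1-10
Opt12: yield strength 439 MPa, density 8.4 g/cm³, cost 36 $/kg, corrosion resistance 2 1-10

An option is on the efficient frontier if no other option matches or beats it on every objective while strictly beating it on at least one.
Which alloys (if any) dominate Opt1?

Opt2: worse on yield strength (174 vs 287).
Opt3: worse on density (5.3 vs 3.2).
Opt4: worse on density (9.5 vs 3.2).
Opt5: worse on yield strength (156 vs 287).
Opt6: worse on density (10.3 vs 3.2).
Opt7: worse on yield strength (266 vs 287).
Opt8: worse on density (7.8 vs 3.2).
Opt9: worse on density (8.1 vs 3.2).
Opt10: worse on density (11.6 vs 3.2).
Opt11: worse on yield strength (164 vs 287).
Opt12: worse on density (8.4 vs 3.2).
No option dominates Opt1.

none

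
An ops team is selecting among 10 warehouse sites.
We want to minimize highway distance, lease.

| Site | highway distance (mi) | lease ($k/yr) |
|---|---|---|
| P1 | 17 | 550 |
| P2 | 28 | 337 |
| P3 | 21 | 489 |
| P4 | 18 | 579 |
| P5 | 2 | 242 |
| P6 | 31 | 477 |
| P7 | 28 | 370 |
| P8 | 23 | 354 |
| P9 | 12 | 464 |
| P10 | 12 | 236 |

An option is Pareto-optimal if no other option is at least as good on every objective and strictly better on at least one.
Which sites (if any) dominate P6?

P2: highway distance 28≤31, lease 337≤477 — dominates P6.
P5: highway distance 2≤31, lease 242≤477 — dominates P6.
P7: highway distance 28≤31, lease 370≤477 — dominates P6.
P8: highway distance 23≤31, lease 354≤477 — dominates P6.
P9: highway distance 12≤31, lease 464≤477 — dominates P6.
P10: highway distance 12≤31, lease 236≤477 — dominates P6.
Others (P1, P3, P4) are each worse than P6 on at least one objective.

P2, P5, P7, P8, P9, P10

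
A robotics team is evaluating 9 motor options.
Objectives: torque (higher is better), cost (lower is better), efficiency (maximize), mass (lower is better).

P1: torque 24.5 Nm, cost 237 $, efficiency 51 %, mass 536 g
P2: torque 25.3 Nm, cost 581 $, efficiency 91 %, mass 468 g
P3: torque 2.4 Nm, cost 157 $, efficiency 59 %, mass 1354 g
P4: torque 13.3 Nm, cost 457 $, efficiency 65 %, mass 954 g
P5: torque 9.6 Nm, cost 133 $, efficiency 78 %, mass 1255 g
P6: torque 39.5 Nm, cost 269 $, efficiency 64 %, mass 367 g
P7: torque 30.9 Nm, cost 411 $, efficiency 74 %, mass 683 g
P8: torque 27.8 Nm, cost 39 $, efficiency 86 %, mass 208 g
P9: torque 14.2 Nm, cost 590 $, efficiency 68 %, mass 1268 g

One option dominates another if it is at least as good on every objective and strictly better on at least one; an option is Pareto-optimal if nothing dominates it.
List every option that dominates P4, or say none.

P7, P8

P7: torque 30.9≥13.3, cost 411≤457, efficiency 74≥65, mass 683≤954 — dominates P4.
P8: torque 27.8≥13.3, cost 39≤457, efficiency 86≥65, mass 208≤954 — dominates P4.
Others (P1, P2, P3, P5, P6, P9) are each worse than P4 on at least one objective.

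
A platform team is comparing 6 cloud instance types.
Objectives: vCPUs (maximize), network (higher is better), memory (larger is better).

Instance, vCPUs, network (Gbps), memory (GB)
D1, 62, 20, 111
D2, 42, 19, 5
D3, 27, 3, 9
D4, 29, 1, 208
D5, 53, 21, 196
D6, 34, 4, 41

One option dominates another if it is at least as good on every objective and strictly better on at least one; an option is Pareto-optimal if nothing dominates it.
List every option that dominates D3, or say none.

D1, D5, D6

D1: vCPUs 62≥27, network 20≥3, memory 111≥9 — dominates D3.
D5: vCPUs 53≥27, network 21≥3, memory 196≥9 — dominates D3.
D6: vCPUs 34≥27, network 4≥3, memory 41≥9 — dominates D3.
Others (D2, D4) are each worse than D3 on at least one objective.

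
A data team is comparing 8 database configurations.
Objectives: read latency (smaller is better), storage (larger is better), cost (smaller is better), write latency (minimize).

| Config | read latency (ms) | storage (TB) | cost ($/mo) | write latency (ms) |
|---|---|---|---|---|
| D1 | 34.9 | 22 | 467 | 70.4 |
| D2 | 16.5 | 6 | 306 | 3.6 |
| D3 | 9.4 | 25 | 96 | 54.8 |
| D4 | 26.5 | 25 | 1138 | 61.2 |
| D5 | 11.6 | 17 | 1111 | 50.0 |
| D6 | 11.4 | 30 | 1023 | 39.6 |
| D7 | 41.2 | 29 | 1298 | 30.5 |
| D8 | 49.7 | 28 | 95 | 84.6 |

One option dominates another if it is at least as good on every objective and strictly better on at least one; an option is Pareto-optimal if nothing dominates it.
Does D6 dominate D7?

D6 vs D7: D6 is worse on write latency (39.6 vs 30.5), so it does not dominate D7.

No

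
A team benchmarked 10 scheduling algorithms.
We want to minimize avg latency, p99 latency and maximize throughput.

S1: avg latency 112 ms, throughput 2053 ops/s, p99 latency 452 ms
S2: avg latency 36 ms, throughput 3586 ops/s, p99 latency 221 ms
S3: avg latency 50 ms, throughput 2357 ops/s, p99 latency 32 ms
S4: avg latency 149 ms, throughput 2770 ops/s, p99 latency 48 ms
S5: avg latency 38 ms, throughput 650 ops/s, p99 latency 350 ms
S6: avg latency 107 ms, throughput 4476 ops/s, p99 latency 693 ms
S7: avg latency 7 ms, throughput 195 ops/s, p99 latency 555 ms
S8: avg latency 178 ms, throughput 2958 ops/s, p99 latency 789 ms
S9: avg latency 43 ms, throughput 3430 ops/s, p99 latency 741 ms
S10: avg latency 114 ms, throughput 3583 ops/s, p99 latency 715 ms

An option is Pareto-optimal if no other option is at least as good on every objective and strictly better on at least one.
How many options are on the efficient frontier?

S1: dominated by S2 (avg latency 36≤112, throughput 3586≥2053, p99 latency 221≤452).
S2: not dominated.
S3: not dominated (best p99 latency).
S4: not dominated.
S5: dominated by S2 (avg latency 36≤38, throughput 3586≥650, p99 latency 221≤350).
S6: not dominated (best throughput).
S7: not dominated (best avg latency).
S8: dominated by S2 (avg latency 36≤178, throughput 3586≥2958, p99 latency 221≤789).
S9: dominated by S2 (avg latency 36≤43, throughput 3586≥3430, p99 latency 221≤741).
S10: dominated by S2 (avg latency 36≤114, throughput 3586≥3583, p99 latency 221≤715).
Pareto-optimal: S2, S3, S4, S6, S7 → 5.

5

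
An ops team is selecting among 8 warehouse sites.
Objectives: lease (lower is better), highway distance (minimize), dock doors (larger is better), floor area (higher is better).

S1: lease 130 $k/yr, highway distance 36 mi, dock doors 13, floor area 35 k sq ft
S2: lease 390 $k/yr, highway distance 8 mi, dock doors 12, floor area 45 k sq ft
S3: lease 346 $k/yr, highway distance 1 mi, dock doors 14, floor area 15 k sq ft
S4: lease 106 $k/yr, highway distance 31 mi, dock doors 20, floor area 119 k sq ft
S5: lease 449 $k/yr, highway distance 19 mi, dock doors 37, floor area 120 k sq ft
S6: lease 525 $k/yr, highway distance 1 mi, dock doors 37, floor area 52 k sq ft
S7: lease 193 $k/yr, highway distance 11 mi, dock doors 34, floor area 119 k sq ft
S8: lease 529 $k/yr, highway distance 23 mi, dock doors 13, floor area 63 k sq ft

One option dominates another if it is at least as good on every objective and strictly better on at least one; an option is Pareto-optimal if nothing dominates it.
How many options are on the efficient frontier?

6

S1: dominated by S4 (lease 106≤130, highway distance 31≤36, dock doors 20≥13, floor area 119≥35).
S2: not dominated.
S3: not dominated.
S4: not dominated (best lease).
S5: not dominated (best floor area).
S6: not dominated.
S7: not dominated.
S8: dominated by S5 (lease 449≤529, highway distance 19≤23, dock doors 37≥13, floor area 120≥63).
Pareto-optimal: S2, S3, S4, S5, S6, S7 → 6.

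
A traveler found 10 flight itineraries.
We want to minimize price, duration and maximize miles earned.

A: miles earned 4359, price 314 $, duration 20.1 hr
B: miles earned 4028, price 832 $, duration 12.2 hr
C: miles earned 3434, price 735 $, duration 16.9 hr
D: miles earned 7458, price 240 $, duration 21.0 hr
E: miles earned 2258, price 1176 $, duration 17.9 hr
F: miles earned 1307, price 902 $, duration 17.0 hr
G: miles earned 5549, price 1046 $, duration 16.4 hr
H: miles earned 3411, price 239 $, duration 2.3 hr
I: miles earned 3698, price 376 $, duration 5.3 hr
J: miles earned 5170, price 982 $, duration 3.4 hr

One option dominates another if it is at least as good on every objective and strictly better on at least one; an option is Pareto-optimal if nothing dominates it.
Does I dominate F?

I vs F: miles earned 3698≥1307, price 376≤902, duration 5.3≤17.0 — I is at least as good on every objective with at least one strict improvement.

Yes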